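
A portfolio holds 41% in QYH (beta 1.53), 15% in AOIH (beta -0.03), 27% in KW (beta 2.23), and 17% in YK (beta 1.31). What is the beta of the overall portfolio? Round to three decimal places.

1.448

β_P = Σ w_i β_i = 0.41×1.53 + 0.15×-0.03 + 0.27×2.23 + 0.17×1.31 = 1.4476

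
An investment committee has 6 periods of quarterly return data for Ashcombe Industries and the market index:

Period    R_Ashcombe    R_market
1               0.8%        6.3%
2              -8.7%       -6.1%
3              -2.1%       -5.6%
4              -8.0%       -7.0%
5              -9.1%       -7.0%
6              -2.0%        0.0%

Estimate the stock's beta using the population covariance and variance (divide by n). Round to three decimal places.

0.665

Mean R_i = (0.8 − 8.7 − 2.1 − 8.0 − 9.1 − 2.0) / 6 = -4.8500%
Mean R_m = (6.3 − 6.1 − 5.6 − 7.0 − 7.0 + 0.0) / 6 = -3.2333%
Σ(R_i − R̄_i)(R_m − R̄_m) = 95.4800  ⇒  Cov = 95.4800 / 6 = 15.9133
Σ(R_m − R̄_m)² = 143.5333  ⇒  Var(R_m) = 143.5333 / 6 = 23.9222
β = Cov / Var(R_m) = 15.9133 / 23.9222 = 0.6652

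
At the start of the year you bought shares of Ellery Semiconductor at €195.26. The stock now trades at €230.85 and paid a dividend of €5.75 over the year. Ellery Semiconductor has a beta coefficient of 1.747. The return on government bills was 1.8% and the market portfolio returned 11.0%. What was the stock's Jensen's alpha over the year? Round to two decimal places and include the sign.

Realised HPR = (P1 + D1 − P0) / P0 = (230.85 + 5.75 − 195.26) / 195.26 = 41.34 / 195.26 = 21.1718%
MRP = 11.0% − 1.8% = 9.20%
CAPM required = R_f + β·MRP = 1.8% + 1.747 × 9.2% = 17.8724%
α = realised − required = 21.1718% − 17.8724% = +3.30%

+3.30%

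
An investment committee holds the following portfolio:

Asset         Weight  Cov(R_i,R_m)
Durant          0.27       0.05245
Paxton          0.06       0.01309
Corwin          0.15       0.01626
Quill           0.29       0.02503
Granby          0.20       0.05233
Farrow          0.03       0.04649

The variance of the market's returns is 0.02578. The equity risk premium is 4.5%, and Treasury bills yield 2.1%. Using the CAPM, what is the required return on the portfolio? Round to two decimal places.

β_Durant = 0.05245 / 0.02578 = 2.0345
β_Paxton = 0.01309 / 0.02578 = 0.5078
β_Corwin = 0.01626 / 0.02578 = 0.6307
β_Quill = 0.02503 / 0.02578 = 0.9709
β_Granby = 0.05233 / 0.02578 = 2.0299
β_Farrow = 0.04649 / 0.02578 = 1.8033
β_P = Σ w_i β_i = 0.27×2.0345 + 0.06×0.5078 + 0.15×0.6307 + 0.29×0.9709 + 0.20×2.0299 + 0.03×1.8033 = 1.4160
E(R_P) = R_f + β_P × MRP = 2.1% + 1.4160 × 4.5% = 8.47%

8.47%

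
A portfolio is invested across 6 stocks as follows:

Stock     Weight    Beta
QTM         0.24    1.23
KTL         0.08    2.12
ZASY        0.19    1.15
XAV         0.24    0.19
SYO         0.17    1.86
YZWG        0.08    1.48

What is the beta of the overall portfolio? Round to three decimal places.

1.164

β_P = Σ w_i β_i = 0.24×1.23 + 0.08×2.12 + 0.19×1.15 + 0.24×0.19 + 0.17×1.86 + 0.08×1.48 = 1.1635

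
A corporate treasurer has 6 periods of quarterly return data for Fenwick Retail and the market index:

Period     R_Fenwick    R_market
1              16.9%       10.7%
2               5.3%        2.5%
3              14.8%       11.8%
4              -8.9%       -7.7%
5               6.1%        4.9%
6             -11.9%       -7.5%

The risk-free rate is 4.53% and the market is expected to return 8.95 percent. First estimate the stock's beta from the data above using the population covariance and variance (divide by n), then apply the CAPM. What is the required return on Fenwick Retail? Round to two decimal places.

Mean R_i = (16.9 + 5.3 + 14.8 − 8.9 + 6.1 − 11.9) / 6 = 3.7167%
Mean R_m = (10.7 + 2.5 + 11.8 − 7.7 + 4.9 − 7.5) / 6 = 2.4500%
Σ(R_i − R̄_i)(R_m − R̄_m) = 501.7550  ⇒  Cov = 501.7550 / 6 = 83.6258
Σ(R_m − R̄_m)² = 363.5150  ⇒  Var(R_m) = 363.5150 / 6 = 60.5858
β = Cov / Var(R_m) = 83.6258 / 60.5858 = 1.3803
MRP = 8.95% − 4.53% = 4.42%
E(R) = R_f + β × MRP = 4.53% + 1.3803 × 4.42% = 10.63%

10.63%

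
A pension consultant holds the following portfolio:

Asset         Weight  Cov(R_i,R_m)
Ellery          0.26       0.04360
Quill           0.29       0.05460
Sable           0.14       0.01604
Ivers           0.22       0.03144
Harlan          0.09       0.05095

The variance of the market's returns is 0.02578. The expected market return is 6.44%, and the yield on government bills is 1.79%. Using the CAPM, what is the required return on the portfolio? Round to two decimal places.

9.17%

β_Ellery = 0.04360 / 0.02578 = 1.6912
β_Quill = 0.05460 / 0.02578 = 2.1179
β_Sable = 0.01604 / 0.02578 = 0.6222
β_Ivers = 0.03144 / 0.02578 = 1.2196
β_Harlan = 0.05095 / 0.02578 = 1.9763
β_P = Σ w_i β_i = 0.26×1.6912 + 0.29×2.1179 + 0.14×0.6222 + 0.22×1.2196 + 0.09×1.9763 = 1.5872
MRP = 6.44% − 1.79% = 4.65%
E(R_P) = R_f + β_P × MRP = 1.79% + 1.5872 × 4.65% = 9.17%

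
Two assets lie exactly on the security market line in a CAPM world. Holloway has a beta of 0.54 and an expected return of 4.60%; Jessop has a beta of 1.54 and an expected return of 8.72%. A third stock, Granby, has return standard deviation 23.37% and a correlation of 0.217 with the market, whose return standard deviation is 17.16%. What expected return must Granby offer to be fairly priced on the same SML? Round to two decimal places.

MRP = (8.72% − 4.60%) / (1.54 − 0.54) = 4.1200%
R_f = 4.60% − 0.54 × 4.1200% = 2.3752%
β_Granby = ρ·σ_i/σ_m = 0.217 × 23.37 / 17.16 = 0.2955
E(R_Granby) = R_f + β × MRP = 2.3752% + 0.2955 × 4.1200% = 3.59%

3.59%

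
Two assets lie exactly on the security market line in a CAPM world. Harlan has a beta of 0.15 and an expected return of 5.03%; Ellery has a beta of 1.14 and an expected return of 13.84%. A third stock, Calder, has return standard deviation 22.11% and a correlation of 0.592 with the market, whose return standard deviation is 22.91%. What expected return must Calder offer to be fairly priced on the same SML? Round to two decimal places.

MRP = (13.84% − 5.03%) / (1.14 − 0.15) = 8.8990%
R_f = 5.03% − 0.15 × 8.8990% = 3.6952%
β_Calder = ρ·σ_i/σ_m = 0.592 × 22.11 / 22.91 = 0.5713
E(R_Calder) = R_f + β × MRP = 3.6952% + 0.5713 × 8.8990% = 8.78%

8.78%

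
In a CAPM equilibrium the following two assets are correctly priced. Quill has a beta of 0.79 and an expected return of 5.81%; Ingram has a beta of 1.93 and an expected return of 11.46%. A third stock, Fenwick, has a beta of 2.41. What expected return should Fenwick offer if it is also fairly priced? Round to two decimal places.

MRP (SML slope) = (11.46% − 5.81%) / (1.93 − 0.79) = 5.65% / 1.14 = 4.9561%
R_f (intercept) = 5.81% − 0.79 × 4.9561% = 1.8947%
E(R_Fenwick) = R_f + β × MRP = 1.8947% + 2.41 × 4.9561% = 13.84%

13.84%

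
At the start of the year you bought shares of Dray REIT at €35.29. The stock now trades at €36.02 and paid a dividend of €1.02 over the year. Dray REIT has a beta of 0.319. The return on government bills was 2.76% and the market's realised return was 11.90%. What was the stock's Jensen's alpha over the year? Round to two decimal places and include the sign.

-0.72%

Realised HPR = (P1 + D1 − P0) / P0 = (36.02 + 1.02 − 35.29) / 35.29 = 1.75 / 35.29 = 4.9589%
MRP = 11.90% − 2.76% = 9.14%
CAPM required = R_f + β·MRP = 2.76% + 0.319 × 9.14% = 5.67566%
α = realised − required = 4.9589% − 5.67566% = -0.72%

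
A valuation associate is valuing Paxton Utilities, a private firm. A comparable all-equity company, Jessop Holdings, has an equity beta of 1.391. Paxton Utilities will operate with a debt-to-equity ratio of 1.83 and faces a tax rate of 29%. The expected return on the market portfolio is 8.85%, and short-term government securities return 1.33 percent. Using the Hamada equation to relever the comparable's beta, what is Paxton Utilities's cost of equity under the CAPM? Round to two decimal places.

β_L = β_U × [1 + (1 − t)(D/E)] = 1.391 × [1 + (1 − 0.29) × 1.83]
    = 1.391 × [1 + 0.71 × 1.83] = 1.391 × 2.2993 = 3.1983
MRP = 8.85% − 1.33% = 7.52%
E(R) = R_f + β_L × MRP = 1.33% + 3.1983 × 7.52% = 25.38%

25.38%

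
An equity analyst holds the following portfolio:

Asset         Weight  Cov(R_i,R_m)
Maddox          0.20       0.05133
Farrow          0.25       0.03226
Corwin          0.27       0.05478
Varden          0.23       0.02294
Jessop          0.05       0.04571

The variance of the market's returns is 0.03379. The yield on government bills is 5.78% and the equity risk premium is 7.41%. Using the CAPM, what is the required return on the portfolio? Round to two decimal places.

β_Maddox = 0.05133 / 0.03379 = 1.5191
β_Farrow = 0.03226 / 0.03379 = 0.9547
β_Corwin = 0.05478 / 0.03379 = 1.6212
β_Varden = 0.02294 / 0.03379 = 0.6789
β_Jessop = 0.04571 / 0.03379 = 1.3528
β_P = Σ w_i β_i = 0.20×1.5191 + 0.25×0.9547 + 0.27×1.6212 + 0.23×0.6789 + 0.05×1.3528 = 1.2040
E(R_P) = R_f + β_P × MRP = 5.78% + 1.2040 × 7.41% = 14.70%

14.70%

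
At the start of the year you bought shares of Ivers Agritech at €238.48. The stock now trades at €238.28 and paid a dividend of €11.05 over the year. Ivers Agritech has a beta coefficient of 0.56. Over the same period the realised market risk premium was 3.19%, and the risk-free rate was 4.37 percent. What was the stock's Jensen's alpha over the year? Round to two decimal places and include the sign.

-1.61%

Realised HPR = (P1 + D1 − P0) / P0 = (238.28 + 11.05 − 238.48) / 238.48 = 10.85 / 238.48 = 4.5496%
CAPM required = R_f + β·MRP = 4.37% + 0.56 × 3.19% = 6.1564%
α = realised − required = 4.5496% − 6.1564% = -1.61%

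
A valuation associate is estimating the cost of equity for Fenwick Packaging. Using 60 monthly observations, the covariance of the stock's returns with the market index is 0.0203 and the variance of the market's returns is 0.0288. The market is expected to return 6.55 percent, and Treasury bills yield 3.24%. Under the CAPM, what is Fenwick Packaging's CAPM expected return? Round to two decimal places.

β = Cov(R_i, R_m) / Var(R_m) = 0.0203 / 0.0288 = 0.7049
MRP = 6.55% − 3.24% = 3.31%
E(R) = R_f + β × MRP = 3.24% + 0.7049 × 3.31% = 5.57%

5.57%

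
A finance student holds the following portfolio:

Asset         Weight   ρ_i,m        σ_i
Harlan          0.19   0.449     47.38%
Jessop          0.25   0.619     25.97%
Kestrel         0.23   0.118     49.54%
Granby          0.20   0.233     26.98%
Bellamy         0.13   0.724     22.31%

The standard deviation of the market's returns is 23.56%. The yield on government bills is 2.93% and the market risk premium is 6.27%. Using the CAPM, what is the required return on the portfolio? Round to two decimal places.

6.33%

β_Harlan = 0.449 × 47.38% / 23.56% = 0.9030
β_Jessop = 0.619 × 25.97% / 23.56% = 0.6823
β_Kestrel = 0.118 × 49.54% / 23.56% = 0.2481
β_Granby = 0.233 × 26.98% / 23.56% = 0.2668
β_Bellamy = 0.724 × 22.31% / 23.56% = 0.6856
β_P = Σ w_i β_i = 0.19×0.9030 + 0.25×0.6823 + 0.23×0.2481 + 0.20×0.2668 + 0.13×0.6856 = 0.5417
E(R_P) = R_f + β_P × MRP = 2.93% + 0.5417 × 6.27% = 6.33%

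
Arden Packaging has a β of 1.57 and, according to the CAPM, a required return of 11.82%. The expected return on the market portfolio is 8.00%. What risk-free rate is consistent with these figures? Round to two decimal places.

E(R) = R_f + β(E(R_m) − R_f) = R_f(1 − β) + β·E(R_m)
11.82% = R_f × (1 − 1.57) + 1.57 × 8.00%
11.82% = R_f × -0.57 + 12.5600%
R_f = (11.82% − 12.5600%) / -0.57 = 1.30%

1.30%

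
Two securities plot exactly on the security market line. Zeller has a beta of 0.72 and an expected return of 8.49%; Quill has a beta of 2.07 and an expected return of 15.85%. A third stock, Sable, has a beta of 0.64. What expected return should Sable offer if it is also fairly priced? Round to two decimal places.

8.05%

MRP (SML slope) = (15.85% − 8.49%) / (2.07 − 0.72) = 7.36% / 1.35 = 5.4519%
R_f (intercept) = 8.49% − 0.72 × 5.4519% = 4.5646%
E(R_Sable) = R_f + β × MRP = 4.5646% + 0.64 × 5.4519% = 8.05%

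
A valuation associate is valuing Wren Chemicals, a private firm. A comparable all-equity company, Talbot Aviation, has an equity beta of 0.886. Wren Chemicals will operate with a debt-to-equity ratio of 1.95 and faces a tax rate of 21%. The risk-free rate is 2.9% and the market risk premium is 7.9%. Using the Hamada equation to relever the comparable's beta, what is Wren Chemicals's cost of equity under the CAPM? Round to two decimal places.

β_L = β_U × [1 + (1 − t)(D/E)] = 0.886 × [1 + (1 − 0.21) × 1.95]
    = 0.886 × [1 + 0.79 × 1.95] = 0.886 × 2.5405 = 2.2509
E(R) = R_f + β_L × MRP = 2.9% + 2.2509 × 7.9% = 20.68%

20.68%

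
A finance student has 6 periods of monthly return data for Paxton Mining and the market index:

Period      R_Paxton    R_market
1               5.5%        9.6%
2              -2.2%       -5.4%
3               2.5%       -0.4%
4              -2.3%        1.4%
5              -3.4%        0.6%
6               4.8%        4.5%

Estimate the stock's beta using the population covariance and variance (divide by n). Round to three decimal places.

0.567

Mean R_i = (5.5 − 2.2 + 2.5 − 2.3 − 3.4 + 4.8) / 6 = 0.8167%
Mean R_m = (9.6 − 5.4 − 0.4 + 1.4 + 0.6 + 4.5) / 6 = 1.7167%
Σ(R_i − R̄_i)(R_m − R̄_m) = 71.6083  ⇒  Cov = 71.6083 / 6 = 11.9347
Σ(R_m − R̄_m)² = 126.3683  ⇒  Var(R_m) = 126.3683 / 6 = 21.0614
β = Cov / Var(R_m) = 11.9347 / 21.0614 = 0.5667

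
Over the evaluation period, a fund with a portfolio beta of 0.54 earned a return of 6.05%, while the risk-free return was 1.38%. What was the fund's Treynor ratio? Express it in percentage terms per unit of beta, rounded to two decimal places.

8.65%

Treynor = (R_P − R_f) / β_P = (6.05% − 1.38%) / 0.5400 = 4.67% / 0.5400 = 8.65%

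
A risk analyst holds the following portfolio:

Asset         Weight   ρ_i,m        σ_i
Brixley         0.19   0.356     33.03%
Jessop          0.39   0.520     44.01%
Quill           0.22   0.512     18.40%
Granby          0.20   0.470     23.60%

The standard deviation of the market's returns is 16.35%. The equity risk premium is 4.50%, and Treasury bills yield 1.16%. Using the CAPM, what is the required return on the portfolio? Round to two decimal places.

5.41%

β_Brixley = 0.356 × 33.03% / 16.35% = 0.7192
β_Jessop = 0.520 × 44.01% / 16.35% = 1.3997
β_Quill = 0.512 × 18.40% / 16.35% = 0.5762
β_Granby = 0.470 × 23.60% / 16.35% = 0.6784
β_P = Σ w_i β_i = 0.19×0.7192 + 0.39×1.3997 + 0.22×0.5762 + 0.20×0.6784 = 0.9450
E(R_P) = R_f + β_P × MRP = 1.16% + 0.9450 × 4.50% = 5.41%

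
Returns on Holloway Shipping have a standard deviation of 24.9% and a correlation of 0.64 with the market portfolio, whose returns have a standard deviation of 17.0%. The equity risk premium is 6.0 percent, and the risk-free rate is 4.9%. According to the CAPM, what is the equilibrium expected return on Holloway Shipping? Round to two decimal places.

β = ρ × σ_i / σ_m = 0.64 × 24.9% / 17.0% = 0.9374
E(R) = 4.9% + 0.9374 × 6.0% = 10.52%

10.52%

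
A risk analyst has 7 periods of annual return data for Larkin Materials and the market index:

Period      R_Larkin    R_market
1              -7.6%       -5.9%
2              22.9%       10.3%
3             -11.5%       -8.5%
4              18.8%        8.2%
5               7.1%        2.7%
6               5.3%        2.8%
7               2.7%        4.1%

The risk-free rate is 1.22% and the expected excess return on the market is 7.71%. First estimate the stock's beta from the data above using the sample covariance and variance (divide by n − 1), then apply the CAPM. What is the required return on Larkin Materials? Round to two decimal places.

14.83%

Mean R_i = (-7.6 + 22.9 − 11.5 + 18.8 + 7.1 + 5.3 + 2.7) / 7 = 5.3857%
Mean R_m = (-5.9 + 10.3 − 8.5 + 8.2 + 2.7 + 2.8 + 4.1) / 7 = 1.9571%
Σ(R_i − R̄_i)(R_m − R̄_m) = 503.9157  ⇒  Cov = 503.9157 / 6 = 83.9860
Σ(R_m − R̄_m)² = 285.5171  ⇒  Var(R_m) = 285.5171 / 6 = 47.5862
β = Cov / Var(R_m) = 83.9860 / 47.5862 = 1.7649
E(R) = R_f + β × MRP = 1.22% + 1.7649 × 7.71% = 14.83%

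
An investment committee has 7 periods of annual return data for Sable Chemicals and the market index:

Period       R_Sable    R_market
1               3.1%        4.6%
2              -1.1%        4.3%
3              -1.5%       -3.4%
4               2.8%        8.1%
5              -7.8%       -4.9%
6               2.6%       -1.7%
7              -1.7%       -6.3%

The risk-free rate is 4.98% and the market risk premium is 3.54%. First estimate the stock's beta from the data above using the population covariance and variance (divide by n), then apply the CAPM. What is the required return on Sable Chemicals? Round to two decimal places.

6.57%

Mean R_i = (3.1 − 1.1 − 1.5 + 2.8 − 7.8 + 2.6 − 1.7) / 7 = -0.5143%
Mean R_m = (4.6 + 4.3 − 3.4 + 8.1 − 4.9 − 1.7 − 6.3) / 7 = 0.1000%
Σ(R_i − R̄_i)(R_m − R̄_m) = 82.1800  ⇒  Cov = 82.1800 / 7 = 11.7400
Σ(R_m − R̄_m)² = 183.3400  ⇒  Var(R_m) = 183.3400 / 7 = 26.1914
β = Cov / Var(R_m) = 11.7400 / 26.1914 = 0.4482
E(R) = R_f + β × MRP = 4.98% + 0.4482 × 3.54% = 6.57%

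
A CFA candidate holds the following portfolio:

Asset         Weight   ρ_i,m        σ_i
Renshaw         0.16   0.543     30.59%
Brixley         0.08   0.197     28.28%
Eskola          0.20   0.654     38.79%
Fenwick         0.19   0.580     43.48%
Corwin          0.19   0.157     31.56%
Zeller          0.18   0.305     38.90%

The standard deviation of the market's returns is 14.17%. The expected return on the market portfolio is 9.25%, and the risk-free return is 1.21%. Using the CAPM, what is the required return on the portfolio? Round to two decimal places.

10.31%

β_Renshaw = 0.543 × 30.59% / 14.17% = 1.1722
β_Brixley = 0.197 × 28.28% / 14.17% = 0.3932
β_Eskola = 0.654 × 38.79% / 14.17% = 1.7903
β_Fenwick = 0.580 × 43.48% / 14.17% = 1.7797
β_Corwin = 0.157 × 31.56% / 14.17% = 0.3497
β_Zeller = 0.305 × 38.90% / 14.17% = 0.8373
β_P = Σ w_i β_i = 0.16×1.1722 + 0.08×0.3932 + 0.20×1.7903 + 0.19×1.7797 + 0.19×0.3497 + 0.18×0.8373 = 1.1324
MRP = 9.25% − 1.21% = 8.04%
E(R_P) = R_f + β_P × MRP = 1.21% + 1.1324 × 8.04% = 10.31%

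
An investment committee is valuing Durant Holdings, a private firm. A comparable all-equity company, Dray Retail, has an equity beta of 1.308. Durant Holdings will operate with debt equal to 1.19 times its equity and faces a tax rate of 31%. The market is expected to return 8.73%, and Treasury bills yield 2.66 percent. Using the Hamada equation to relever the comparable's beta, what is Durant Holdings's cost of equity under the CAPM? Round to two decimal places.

β_L = β_U × [1 + (1 − t)(D/E)] = 1.308 × [1 + (1 − 0.31) × 1.19]
    = 1.308 × [1 + 0.69 × 1.19] = 1.308 × 1.8211 = 2.3820
MRP = 8.73% − 2.66% = 6.07%
E(R) = R_f + β_L × MRP = 2.66% + 2.3820 × 6.07% = 17.12%

17.12%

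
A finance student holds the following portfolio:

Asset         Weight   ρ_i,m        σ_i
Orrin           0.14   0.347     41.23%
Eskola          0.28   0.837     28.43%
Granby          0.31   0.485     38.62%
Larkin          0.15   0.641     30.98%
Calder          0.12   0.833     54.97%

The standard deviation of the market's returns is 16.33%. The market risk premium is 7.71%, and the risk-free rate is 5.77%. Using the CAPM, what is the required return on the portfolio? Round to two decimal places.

β_Orrin = 0.347 × 41.23% / 16.33% = 0.8761
β_Eskola = 0.837 × 28.43% / 16.33% = 1.4572
β_Granby = 0.485 × 38.62% / 16.33% = 1.1470
β_Larkin = 0.641 × 30.98% / 16.33% = 1.2161
β_Calder = 0.833 × 54.97% / 16.33% = 2.8040
β_P = Σ w_i β_i = 0.14×0.8761 + 0.28×1.4572 + 0.31×1.1470 + 0.15×1.2161 + 0.12×2.8040 = 1.4051
E(R_P) = R_f + β_P × MRP = 5.77% + 1.4051 × 7.71% = 16.60%

16.60%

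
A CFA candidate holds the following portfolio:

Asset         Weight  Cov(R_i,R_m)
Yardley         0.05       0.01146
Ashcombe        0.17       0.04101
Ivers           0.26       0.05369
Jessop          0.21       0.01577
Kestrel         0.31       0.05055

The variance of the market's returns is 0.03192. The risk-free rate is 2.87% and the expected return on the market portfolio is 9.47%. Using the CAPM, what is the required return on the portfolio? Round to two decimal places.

11.24%

β_Yardley = 0.01146 / 0.03192 = 0.3590
β_Ashcombe = 0.04101 / 0.03192 = 1.2848
β_Ivers = 0.05369 / 0.03192 = 1.6820
β_Jessop = 0.01577 / 0.03192 = 0.4940
β_Kestrel = 0.05055 / 0.03192 = 1.5836
β_P = Σ w_i β_i = 0.05×0.3590 + 0.17×1.2848 + 0.26×1.6820 + 0.21×0.4940 + 0.31×1.5836 = 1.2683
MRP = 9.47% − 2.87% = 6.60%
E(R_P) = R_f + β_P × MRP = 2.87% + 1.2683 × 6.60% = 11.24%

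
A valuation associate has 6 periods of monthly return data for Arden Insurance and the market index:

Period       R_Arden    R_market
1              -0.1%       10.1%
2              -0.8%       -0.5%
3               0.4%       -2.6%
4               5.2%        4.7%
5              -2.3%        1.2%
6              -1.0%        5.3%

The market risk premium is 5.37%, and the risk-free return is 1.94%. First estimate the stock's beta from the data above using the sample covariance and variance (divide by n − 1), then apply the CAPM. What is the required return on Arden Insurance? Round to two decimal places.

Mean R_i = (-0.1 − 0.8 + 0.4 + 5.2 − 2.3 − 1.0) / 6 = 0.2333%
Mean R_m = (10.1 − 0.5 − 2.6 + 4.7 + 1.2 + 5.3) / 6 = 3.0333%
Σ(R_i − R̄_i)(R_m − R̄_m) = 10.4833  ⇒  Cov = 10.4833 / 5 = 2.0967
Σ(R_m − R̄_m)² = 105.4333  ⇒  Var(R_m) = 105.4333 / 5 = 21.0867
β = Cov / Var(R_m) = 2.0967 / 21.0867 = 0.0994
E(R) = R_f + β × MRP = 1.94% + 0.0994 × 5.37% = 2.47%

2.47%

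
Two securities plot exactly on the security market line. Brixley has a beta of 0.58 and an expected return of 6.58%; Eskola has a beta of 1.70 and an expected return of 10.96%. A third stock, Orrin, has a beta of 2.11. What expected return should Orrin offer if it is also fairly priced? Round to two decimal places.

12.56%

MRP (SML slope) = (10.96% − 6.58%) / (1.70 − 0.58) = 4.38% / 1.12 = 3.9107%
R_f (intercept) = 6.58% − 0.58 × 3.9107% = 4.3118%
E(R_Orrin) = R_f + β × MRP = 4.3118% + 2.11 × 3.9107% = 12.56%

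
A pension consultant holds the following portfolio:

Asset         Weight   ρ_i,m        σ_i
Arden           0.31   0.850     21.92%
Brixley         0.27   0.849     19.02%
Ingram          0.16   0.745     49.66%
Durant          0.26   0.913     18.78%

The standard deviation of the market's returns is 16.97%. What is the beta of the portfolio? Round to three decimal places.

1.209

β_Arden = 0.850 × 21.92% / 16.97% = 1.0979
β_Brixley = 0.849 × 19.02% / 16.97% = 0.9516
β_Ingram = 0.745 × 49.66% / 16.97% = 2.1801
β_Durant = 0.913 × 18.78% / 16.97% = 1.0104
β_P = Σ w_i β_i = 0.31×1.0979 + 0.27×0.9516 + 0.16×2.1801 + 0.26×1.0104 = 1.2088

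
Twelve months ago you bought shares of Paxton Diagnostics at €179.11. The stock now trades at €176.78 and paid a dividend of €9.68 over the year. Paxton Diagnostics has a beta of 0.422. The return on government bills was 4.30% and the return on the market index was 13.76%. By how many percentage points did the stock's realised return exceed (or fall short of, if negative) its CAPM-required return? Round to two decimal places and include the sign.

-4.19%

Realised HPR = (P1 + D1 − P0) / P0 = (176.78 + 9.68 − 179.11) / 179.11 = 7.35 / 179.11 = 4.1036%
MRP = 13.76% − 4.30% = 9.46%
CAPM required = R_f + β·MRP = 4.30% + 0.422 × 9.46% = 8.29212%
α = realised − required = 4.1036% − 8.29212% = -4.19%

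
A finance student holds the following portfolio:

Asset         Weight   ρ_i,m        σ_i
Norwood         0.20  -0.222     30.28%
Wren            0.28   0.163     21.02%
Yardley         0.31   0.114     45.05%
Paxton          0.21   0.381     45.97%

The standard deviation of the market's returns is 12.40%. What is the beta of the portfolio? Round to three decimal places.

0.394

β_Norwood = -0.222 × 30.28% / 12.40% = -0.5421
β_Wren = 0.163 × 21.02% / 12.40% = 0.2763
β_Yardley = 0.114 × 45.05% / 12.40% = 0.4142
β_Paxton = 0.381 × 45.97% / 12.40% = 1.4125
β_P = Σ w_i β_i = 0.20×-0.5421 + 0.28×0.2763 + 0.31×0.4142 + 0.21×1.4125 = 0.3940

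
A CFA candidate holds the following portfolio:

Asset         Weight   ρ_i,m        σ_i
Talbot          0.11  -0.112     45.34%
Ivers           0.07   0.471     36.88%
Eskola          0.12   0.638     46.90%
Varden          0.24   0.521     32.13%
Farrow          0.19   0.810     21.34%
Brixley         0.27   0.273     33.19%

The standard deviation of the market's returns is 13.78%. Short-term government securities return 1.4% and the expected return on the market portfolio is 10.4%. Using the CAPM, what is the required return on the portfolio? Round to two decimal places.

10.54%

β_Talbot = -0.112 × 45.34% / 13.78% = -0.3685
β_Ivers = 0.471 × 36.88% / 13.78% = 1.2606
β_Eskola = 0.638 × 46.90% / 13.78% = 2.1714
β_Varden = 0.521 × 32.13% / 13.78% = 1.2148
β_Farrow = 0.810 × 21.34% / 13.78% = 1.2544
β_Brixley = 0.273 × 33.19% / 13.78% = 0.6575
β_P = Σ w_i β_i = 0.11×-0.3685 + 0.07×1.2606 + 0.12×2.1714 + 0.24×1.2148 + 0.19×1.2544 + 0.27×0.6575 = 1.0157
MRP = 10.4% − 1.4% = 9.00%
E(R_P) = R_f + β_P × MRP = 1.4% + 1.0157 × 9.0% = 10.54%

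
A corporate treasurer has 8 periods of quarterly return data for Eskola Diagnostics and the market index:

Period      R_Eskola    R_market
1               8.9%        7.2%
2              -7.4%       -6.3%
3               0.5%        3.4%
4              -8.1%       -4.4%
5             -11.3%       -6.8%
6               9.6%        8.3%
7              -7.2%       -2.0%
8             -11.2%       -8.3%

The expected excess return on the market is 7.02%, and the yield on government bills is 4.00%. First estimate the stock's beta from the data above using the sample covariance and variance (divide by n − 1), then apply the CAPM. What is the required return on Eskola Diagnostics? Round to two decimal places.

12.94%

Mean R_i = (8.9 − 7.4 + 0.5 − 8.1 − 11.3 + 9.6 − 7.2 − 11.2) / 8 = -3.2750%
Mean R_m = (7.2 − 6.3 + 3.4 − 4.4 − 6.8 + 8.3 − 2.0 − 8.3) / 8 = -1.1125%
Σ(R_i − R̄_i)(R_m − R̄_m) = 382.7725  ⇒  Cov = 382.7725 / 7 = 54.6818
Σ(R_m − R̄_m)² = 300.5688  ⇒  Var(R_m) = 300.5688 / 7 = 42.9384
β = Cov / Var(R_m) = 54.6818 / 42.9384 = 1.2735
E(R) = R_f + β × MRP = 4.00% + 1.2735 × 7.02% = 12.94%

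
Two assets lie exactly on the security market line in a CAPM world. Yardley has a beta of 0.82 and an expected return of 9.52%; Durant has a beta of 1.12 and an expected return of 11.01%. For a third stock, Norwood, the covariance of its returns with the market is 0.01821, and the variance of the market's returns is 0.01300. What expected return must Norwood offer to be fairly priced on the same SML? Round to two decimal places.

12.40%

MRP = (11.01% − 9.52%) / (1.12 − 0.82) = 4.9667%
R_f = 9.52% − 0.82 × 4.9667% = 5.4473%
β_Norwood = Cov / Var(R_m) = 0.01821 / 0.01300 = 1.4008
E(R_Norwood) = R_f + β × MRP = 5.4473% + 1.4008 × 4.9667% = 12.40%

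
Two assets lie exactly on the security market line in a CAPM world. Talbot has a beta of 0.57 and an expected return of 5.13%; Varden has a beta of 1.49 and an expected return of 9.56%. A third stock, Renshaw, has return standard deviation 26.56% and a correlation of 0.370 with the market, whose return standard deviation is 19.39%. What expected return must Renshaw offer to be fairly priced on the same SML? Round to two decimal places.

4.83%

MRP = (9.56% − 5.13%) / (1.49 − 0.57) = 4.8152%
R_f = 5.13% − 0.57 × 4.8152% = 2.3853%
β_Renshaw = ρ·σ_i/σ_m = 0.370 × 26.56 / 19.39 = 0.5068
E(R_Renshaw) = R_f + β × MRP = 2.3853% + 0.5068 × 4.8152% = 4.83%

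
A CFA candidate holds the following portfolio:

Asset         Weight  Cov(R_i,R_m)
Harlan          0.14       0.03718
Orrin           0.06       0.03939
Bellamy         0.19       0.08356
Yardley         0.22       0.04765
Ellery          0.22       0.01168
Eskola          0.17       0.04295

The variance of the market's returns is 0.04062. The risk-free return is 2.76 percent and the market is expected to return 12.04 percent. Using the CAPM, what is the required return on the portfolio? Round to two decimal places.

12.77%

β_Harlan = 0.03718 / 0.04062 = 0.9153
β_Orrin = 0.03939 / 0.04062 = 0.9697
β_Bellamy = 0.08356 / 0.04062 = 2.0571
β_Yardley = 0.04765 / 0.04062 = 1.1731
β_Ellery = 0.01168 / 0.04062 = 0.2875
β_Eskola = 0.04295 / 0.04062 = 1.0574
β_P = Σ w_i β_i = 0.14×0.9153 + 0.06×0.9697 + 0.19×2.0571 + 0.22×1.1731 + 0.22×0.2875 + 0.17×1.0574 = 1.0783
MRP = 12.04% − 2.76% = 9.28%
E(R_P) = R_f + β_P × MRP = 2.76% + 1.0783 × 9.28% = 12.77%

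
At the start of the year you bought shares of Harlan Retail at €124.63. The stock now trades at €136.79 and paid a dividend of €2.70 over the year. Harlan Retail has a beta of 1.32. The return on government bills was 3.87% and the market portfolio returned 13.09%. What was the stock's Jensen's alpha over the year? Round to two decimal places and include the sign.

Realised HPR = (P1 + D1 − P0) / P0 = (136.79 + 2.70 − 124.63) / 124.63 = 14.86 / 124.63 = 11.9233%
MRP = 13.09% − 3.87% = 9.22%
CAPM required = R_f + β·MRP = 3.87% + 1.32 × 9.22% = 16.0404%
α = realised − required = 11.9233% − 16.0404% = -4.12%

-4.12%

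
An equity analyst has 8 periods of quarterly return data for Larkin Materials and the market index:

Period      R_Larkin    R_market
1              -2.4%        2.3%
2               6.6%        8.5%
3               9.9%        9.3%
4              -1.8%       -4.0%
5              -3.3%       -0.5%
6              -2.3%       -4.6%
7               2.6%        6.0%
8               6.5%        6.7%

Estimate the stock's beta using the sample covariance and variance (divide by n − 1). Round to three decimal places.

Mean R_i = (-2.4 + 6.6 + 9.9 − 1.8 − 3.3 − 2.3 + 2.6 + 6.5) / 8 = 1.9750%
Mean R_m = (2.3 + 8.5 + 9.3 − 4.0 − 0.5 − 4.6 + 6.0 + 6.7) / 8 = 2.9625%
Σ(R_i − R̄_i)(R_m − R̄_m) = 174.4225  ⇒  Cov = 174.4225 / 7 = 24.9175
Σ(R_m − R̄_m)² = 212.1188  ⇒  Var(R_m) = 212.1188 / 7 = 30.3027
β = Cov / Var(R_m) = 24.9175 / 30.3027 = 0.8223

0.822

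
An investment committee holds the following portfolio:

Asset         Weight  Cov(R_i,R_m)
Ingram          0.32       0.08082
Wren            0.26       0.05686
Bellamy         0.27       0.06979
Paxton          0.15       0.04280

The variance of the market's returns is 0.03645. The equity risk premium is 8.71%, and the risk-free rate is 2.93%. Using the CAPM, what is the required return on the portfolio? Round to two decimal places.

18.68%

β_Ingram = 0.08082 / 0.03645 = 2.2173
β_Wren = 0.05686 / 0.03645 = 1.5599
β_Bellamy = 0.06979 / 0.03645 = 1.9147
β_Paxton = 0.04280 / 0.03645 = 1.1742
β_P = Σ w_i β_i = 0.32×2.2173 + 0.26×1.5599 + 0.27×1.9147 + 0.15×1.1742 = 1.8082
E(R_P) = R_f + β_P × MRP = 2.93% + 1.8082 × 8.71% = 18.68%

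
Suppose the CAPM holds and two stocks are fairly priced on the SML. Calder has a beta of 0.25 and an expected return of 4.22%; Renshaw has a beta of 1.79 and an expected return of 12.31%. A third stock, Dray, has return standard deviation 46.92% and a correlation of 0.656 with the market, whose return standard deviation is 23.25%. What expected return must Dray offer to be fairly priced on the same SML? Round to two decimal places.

9.86%

MRP = (12.31% − 4.22%) / (1.79 − 0.25) = 5.2532%
R_f = 4.22% − 0.25 × 5.2532% = 2.9067%
β_Dray = ρ·σ_i/σ_m = 0.656 × 46.92 / 23.25 = 1.3239
E(R_Dray) = R_f + β × MRP = 2.9067% + 1.3239 × 5.2532% = 9.86%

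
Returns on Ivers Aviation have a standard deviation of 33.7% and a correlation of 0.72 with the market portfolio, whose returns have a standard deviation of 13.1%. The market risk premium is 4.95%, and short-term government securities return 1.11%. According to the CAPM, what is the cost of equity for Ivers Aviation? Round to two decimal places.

β = ρ × σ_i / σ_m = 0.72 × 33.7% / 13.1% = 1.8522
E(R) = 1.11% + 1.8522 × 4.95% = 10.28%

10.28%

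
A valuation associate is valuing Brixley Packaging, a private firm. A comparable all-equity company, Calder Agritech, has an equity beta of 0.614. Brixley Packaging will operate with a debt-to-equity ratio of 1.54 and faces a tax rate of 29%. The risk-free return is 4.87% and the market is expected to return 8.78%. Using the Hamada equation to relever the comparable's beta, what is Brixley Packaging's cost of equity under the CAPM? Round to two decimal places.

β_L = β_U × [1 + (1 − t)(D/E)] = 0.614 × [1 + (1 − 0.29) × 1.54]
    = 0.614 × [1 + 0.71 × 1.54] = 0.614 × 2.0934 = 1.2853
MRP = 8.78% − 4.87% = 3.91%
E(R) = R_f + β_L × MRP = 4.87% + 1.2853 × 3.91% = 9.90%

9.90%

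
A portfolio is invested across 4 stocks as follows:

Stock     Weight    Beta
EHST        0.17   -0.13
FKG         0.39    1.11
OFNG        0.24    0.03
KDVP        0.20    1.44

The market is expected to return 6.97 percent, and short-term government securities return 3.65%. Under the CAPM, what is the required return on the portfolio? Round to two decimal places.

5.99%

β_P = Σ w_i β_i = 0.17×-0.13 + 0.39×1.11 + 0.24×0.03 + 0.20×1.44 = 0.7060
MRP = 6.97% − 3.65% = 3.32%
E(R_P) = R_f + β_P × MRP = 3.65% + 0.7060 × 3.32% = 5.99%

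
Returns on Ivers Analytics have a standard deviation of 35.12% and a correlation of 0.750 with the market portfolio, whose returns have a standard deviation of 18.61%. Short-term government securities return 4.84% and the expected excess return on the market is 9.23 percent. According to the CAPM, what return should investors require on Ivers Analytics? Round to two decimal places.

17.90%

β = ρ × σ_i / σ_m = 0.750 × 35.12% / 18.61% = 1.4154
E(R) = 4.84% + 1.4154 × 9.23% = 17.90%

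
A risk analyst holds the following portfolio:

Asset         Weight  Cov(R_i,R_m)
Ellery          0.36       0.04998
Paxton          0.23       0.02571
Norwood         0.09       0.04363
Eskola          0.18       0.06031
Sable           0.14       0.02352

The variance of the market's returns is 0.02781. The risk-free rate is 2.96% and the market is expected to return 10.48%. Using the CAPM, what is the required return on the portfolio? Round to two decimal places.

14.31%

β_Ellery = 0.04998 / 0.02781 = 1.7972
β_Paxton = 0.02571 / 0.02781 = 0.9245
β_Norwood = 0.04363 / 0.02781 = 1.5689
β_Eskola = 0.06031 / 0.02781 = 2.1686
β_Sable = 0.02352 / 0.02781 = 0.8457
β_P = Σ w_i β_i = 0.36×1.7972 + 0.23×0.9245 + 0.09×1.5689 + 0.18×2.1686 + 0.14×0.8457 = 1.5096
MRP = 10.48% − 2.96% = 7.52%
E(R_P) = R_f + β_P × MRP = 2.96% + 1.5096 × 7.52% = 14.31%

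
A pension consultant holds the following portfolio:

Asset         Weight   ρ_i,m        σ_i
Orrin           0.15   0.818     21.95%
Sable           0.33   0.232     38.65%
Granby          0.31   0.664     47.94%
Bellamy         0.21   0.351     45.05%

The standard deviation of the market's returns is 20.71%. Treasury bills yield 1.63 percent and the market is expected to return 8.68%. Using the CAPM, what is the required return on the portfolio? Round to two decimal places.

8.04%

β_Orrin = 0.818 × 21.95% / 20.71% = 0.8670
β_Sable = 0.232 × 38.65% / 20.71% = 0.4330
β_Granby = 0.664 × 47.94% / 20.71% = 1.5370
β_Bellamy = 0.351 × 45.05% / 20.71% = 0.7635
β_P = Σ w_i β_i = 0.15×0.8670 + 0.33×0.4330 + 0.31×1.5370 + 0.21×0.7635 = 0.9097
MRP = 8.68% − 1.63% = 7.05%
E(R_P) = R_f + β_P × MRP = 1.63% + 0.9097 × 7.05% = 8.04%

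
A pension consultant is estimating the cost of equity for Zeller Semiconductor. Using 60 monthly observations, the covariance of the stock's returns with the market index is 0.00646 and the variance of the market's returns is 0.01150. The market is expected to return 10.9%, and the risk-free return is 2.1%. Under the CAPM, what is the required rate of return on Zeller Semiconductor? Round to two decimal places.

β = Cov(R_i, R_m) / Var(R_m) = 0.00646 / 0.01150 = 0.5617
MRP = 10.9% − 2.1% = 8.80%
E(R) = R_f + β × MRP = 2.1% + 0.5617 × 8.8% = 7.04%

7.04%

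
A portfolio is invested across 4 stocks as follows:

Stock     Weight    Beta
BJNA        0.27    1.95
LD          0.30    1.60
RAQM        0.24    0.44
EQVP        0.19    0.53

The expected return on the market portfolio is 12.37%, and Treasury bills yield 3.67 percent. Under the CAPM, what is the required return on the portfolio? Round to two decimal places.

β_P = Σ w_i β_i = 0.27×1.95 + 0.30×1.60 + 0.24×0.44 + 0.19×0.53 = 1.2128
MRP = 12.37% − 3.67% = 8.70%
E(R_P) = R_f + β_P × MRP = 3.67% + 1.2128 × 8.70% = 14.22%

14.22%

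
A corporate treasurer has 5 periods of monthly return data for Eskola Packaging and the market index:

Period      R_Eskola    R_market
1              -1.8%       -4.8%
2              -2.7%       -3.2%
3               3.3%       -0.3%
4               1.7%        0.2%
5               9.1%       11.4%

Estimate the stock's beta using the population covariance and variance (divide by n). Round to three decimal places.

0.707

Mean R_i = (-1.8 − 2.7 + 3.3 + 1.7 + 9.1) / 5 = 1.9200%
Mean R_m = (-4.8 − 3.2 − 0.3 + 0.2 + 11.4) / 5 = 0.6600%
Σ(R_i − R̄_i)(R_m − R̄_m) = 114.0340  ⇒  Cov = 114.0340 / 5 = 22.8068
Σ(R_m − R̄_m)² = 161.1920  ⇒  Var(R_m) = 161.1920 / 5 = 32.2384
β = Cov / Var(R_m) = 22.8068 / 32.2384 = 0.7074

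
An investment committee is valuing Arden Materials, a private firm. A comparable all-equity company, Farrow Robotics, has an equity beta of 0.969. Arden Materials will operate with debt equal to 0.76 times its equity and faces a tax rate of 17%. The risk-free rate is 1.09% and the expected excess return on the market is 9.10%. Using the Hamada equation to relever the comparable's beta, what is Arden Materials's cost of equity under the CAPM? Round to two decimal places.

β_L = β_U × [1 + (1 − t)(D/E)] = 0.969 × [1 + (1 − 0.17) × 0.76]
    = 0.969 × [1 + 0.83 × 0.76] = 0.969 × 1.6308 = 1.5802
E(R) = R_f + β_L × MRP = 1.09% + 1.5802 × 9.10% = 15.47%

15.47%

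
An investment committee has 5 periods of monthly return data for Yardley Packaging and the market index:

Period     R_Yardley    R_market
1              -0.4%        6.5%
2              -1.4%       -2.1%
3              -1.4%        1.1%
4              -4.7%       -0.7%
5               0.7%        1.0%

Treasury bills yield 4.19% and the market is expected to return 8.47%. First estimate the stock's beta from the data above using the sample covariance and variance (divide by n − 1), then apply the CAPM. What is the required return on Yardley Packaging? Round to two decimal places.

Mean R_i = (-0.4 − 1.4 − 1.4 − 4.7 + 0.7) / 5 = -1.4400%
Mean R_m = (6.5 − 2.1 + 1.1 − 0.7 + 1.0) / 5 = 1.1600%
Σ(R_i − R̄_i)(R_m − R̄_m) = 11.1420  ⇒  Cov = 11.1420 / 4 = 2.7855
Σ(R_m − R̄_m)² = 42.6320  ⇒  Var(R_m) = 42.6320 / 4 = 10.6580
β = Cov / Var(R_m) = 2.7855 / 10.6580 = 0.2614
MRP = 8.47% − 4.19% = 4.28%
E(R) = R_f + β × MRP = 4.19% + 0.2614 × 4.28% = 5.31%

5.31%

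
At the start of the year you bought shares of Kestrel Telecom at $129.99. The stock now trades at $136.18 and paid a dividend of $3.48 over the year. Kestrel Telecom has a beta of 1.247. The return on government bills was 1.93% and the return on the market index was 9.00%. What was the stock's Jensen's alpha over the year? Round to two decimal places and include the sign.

Realised HPR = (P1 + D1 − P0) / P0 = (136.18 + 3.48 − 129.99) / 129.99 = 9.67 / 129.99 = 7.4390%
MRP = 9.00% − 1.93% = 7.07%
CAPM required = R_f + β·MRP = 1.93% + 1.247 × 7.07% = 10.74629%
α = realised − required = 7.4390% − 10.74629% = -3.31%

-3.31%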